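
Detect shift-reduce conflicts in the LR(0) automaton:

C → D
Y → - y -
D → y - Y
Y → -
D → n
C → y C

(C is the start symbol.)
Yes — I7: [Y → - .] vs [Y → - . y -]

A shift-reduce conflict occurs when an LR(0) state has both:
  - a complete (reduce) item [A → α .] (dot at the end), and
  - a shift item [B → β . c γ] (dot before a terminal).

Augment with C' → C and build the canonical LR(0) collection (I0 = CLOSURE({[C' → . C]}), then GOTO on every symbol after a dot until no new states appear). It has 11 states:
  I0: { [C → . D], [C → . y C], [C' → . C], [D → . n], [D → . y - Y] }  — shift
  I1: { [C' → C .] }  — accept
  I2: { [C → D .] }  — reduce
  I3: { [D → n .] }  — reduce
  I4: { [C → . D], [C → . y C], [C → y . C], [D → . n], [D → . y - Y], [D → y . - Y] }  — shift
  I5: { [D → y - . Y], [Y → . - y -], [Y → . -] }  — shift
  I6: { [C → y C .] }  — reduce
  I7: { [Y → - . y -], [Y → - .] }  — shift, reduce
  I8: { [D → y - Y .] }  — reduce
  I9: { [Y → - y . -] }  — shift
  I10: { [Y → - y - .] }  — reduce

I7 contains reduce item [Y → - .] and shift item [Y → - . y -] — shift-reduce conflict.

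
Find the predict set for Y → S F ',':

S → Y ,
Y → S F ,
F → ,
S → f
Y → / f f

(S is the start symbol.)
PREDICT(Y → S F ',') = (FIRST(RHS) \ {ε}) ∪ (FOLLOW(Y) if ε ∈ FIRST(RHS), i.e. RHS ⇒* ε)
FIRST(S) = { '/', 'f' }
FIRST(S F ',') = { '/', 'f' }
ε ∉ FIRST(S F ','), so FOLLOW(Y) is not added.
PREDICT(Y → S F ',') = { '/', 'f' }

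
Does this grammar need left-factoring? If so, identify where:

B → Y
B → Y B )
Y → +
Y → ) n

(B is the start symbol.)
Yes, B has productions with common prefix 'Y'

Left-factoring is needed when two productions for the same non-terminal
share a common prefix on the right-hand side.

Productions for B:
  B → Y
  B → Y B )
Productions for Y:
  Y → +
  Y → ) n

Found common prefix 'Y' in productions for B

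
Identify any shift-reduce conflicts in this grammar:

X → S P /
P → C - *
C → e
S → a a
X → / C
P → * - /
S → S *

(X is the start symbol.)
Yes — I6: [S → S * .] vs [P → * . - /]

Augment with X' → X and build the canonical LR(0) collection (I0 = CLOSURE({[X' → . X]}), then GOTO on every symbol after a dot until no new states appear). It has 16 states:
  I0: { [S → . S *], [S → . a a], [X → . / C], [X → . S P /], [X' → . X] }  — shift
  I1: { [C → . e], [X → / . C] }  — shift
  I2: { [C → . e], [P → . * - /], [P → . C - *], [S → S . *], [X → S . P /] }  — shift
  I3: { [X' → X .] }  — accept
  I4: { [S → a . a] }  — shift
  I5: { [S → a a .] }  — reduce
  I6: { [P → * . - /], [S → S * .] }  — shift, reduce
  I7: { [P → C . - *] }  — shift
  I8: { [X → S P . /] }  — shift
  I9: { [C → e .] }  — reduce
  I10: { [X → S P / .] }  — reduce
  I11: { [P → C - . *] }  — shift
  I12: { [P → C - * .] }  — reduce
  I13: { [P → * - . /] }  — shift
  I14: { [P → * - / .] }  — reduce
  I15: { [X → / C .] }  — reduce

I6 contains reduce item [S → S * .] and shift item [P → * . - /] — shift-reduce conflict.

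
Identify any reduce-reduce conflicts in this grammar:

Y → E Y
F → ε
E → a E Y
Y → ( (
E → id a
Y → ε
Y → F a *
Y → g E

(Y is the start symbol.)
Yes — I0: [F → .] vs [Y → .]; I2: [F → .] vs [Y → .]; I10: [F → .] vs [Y → .]

A reduce-reduce conflict occurs when an LR(0) state has two complete items [A → α .] and [B → β .] — both call for a reduction, and with no lookahead the parser cannot choose between them.

Augment with Y' → Y and build the canonical LR(0) collection (I0 = CLOSURE({[Y' → . Y]}), then GOTO on every symbol after a dot until no new states appear). It has 16 states:
  I0: { [E → . a E Y], [E → . id a], [F → .], [Y → . ( (], [Y → . E Y], [Y → . F a *], [Y → . g E], [Y → .], [Y' → . Y] }  — shift, 2 reduces
  I1: { [Y → ( . (] }  — shift
  I2: { [E → . a E Y], [E → . id a], [F → .], [Y → . ( (], [Y → . E Y], [Y → . F a *], [Y → . g E], [Y → .], [Y → E . Y] }  — shift, 2 reduces
  I3: { [Y → F . a *] }  — shift
  I4: { [Y' → Y .] }  — accept
  I5: { [E → . a E Y], [E → . id a], [E → a . E Y] }  — shift
  I6: { [E → . a E Y], [E → . id a], [Y → g . E] }  — shift
  I7: { [E → id . a] }  — shift
  I8: { [E → id a .] }  — reduce
  I9: { [Y → g E .] }  — reduce
  I10: { [E → . a E Y], [E → . id a], [E → a E . Y], [F → .], [Y → . ( (], [Y → . E Y], [Y → . F a *], [Y → . g E], [Y → .] }  — shift, 2 reduces
  I11: { [E → a E Y .] }  — reduce
  I12: { [Y → F a . *] }  — shift
  I13: { [Y → F a * .] }  — reduce
  I14: { [Y → E Y .] }  — reduce
  I15: { [Y → ( ( .] }  — reduce

I0 contains complete items [F → .], [Y → .] — reduce-reduce conflict.
I2 contains complete items [F → .], [Y → .] — reduce-reduce conflict.
I10 contains complete items [F → .], [Y → .] — reduce-reduce conflict.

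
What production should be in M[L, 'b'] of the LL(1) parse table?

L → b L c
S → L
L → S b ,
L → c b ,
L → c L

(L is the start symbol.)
To find M[L, 'b'], we find productions for L where 'b' is in the predict set (PREDICT(N → α) = (FIRST(α) \ {ε}) ∪ (FOLLOW(N) if α ⇒* ε)).

Relevant sets:
  FIRST(S) = { 'b', 'c' }

L → b L c: PREDICT = { 'b' }
  'b' is in predict set, so this production goes in M[L, 'b']
L → S b ,: PREDICT = { 'b', 'c' }
  'b' is in predict set, so this production goes in M[L, 'b']
L → c b ,: PREDICT = { 'c' }
L → c L: PREDICT = { 'c' }

M[L, 'b'] = L → b L c, L → S b ,  (a multiply-defined cell — the grammar is not LL(1))

Answer: L → b L c, L → S b ,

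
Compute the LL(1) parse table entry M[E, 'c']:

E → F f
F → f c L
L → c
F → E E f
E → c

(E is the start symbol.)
To find M[E, 'c'], we find productions for E where 'c' is in the predict set (PREDICT(N → α) = (FIRST(α) \ {ε}) ∪ (FOLLOW(N) if α ⇒* ε)).

Relevant sets:
  FIRST(F) = { 'c', 'f' }

E → F f: PREDICT = { 'c', 'f' }
  'c' is in predict set, so this production goes in M[E, 'c']
E → c: PREDICT = { 'c' }
  'c' is in predict set, so this production goes in M[E, 'c']

M[E, 'c'] = E → F f, E → c  (a multiply-defined cell — the grammar is not LL(1))

Answer: E → F f, E → c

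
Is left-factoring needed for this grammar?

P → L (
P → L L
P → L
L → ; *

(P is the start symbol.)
Left-factoring is needed when two productions for the same non-terminal
share a common prefix on the right-hand side.

Productions for P:
  P → L (
  P → L L
  P → L

Found common prefix 'L' in productions for P

Answer: Yes, P has productions with common prefix 'L'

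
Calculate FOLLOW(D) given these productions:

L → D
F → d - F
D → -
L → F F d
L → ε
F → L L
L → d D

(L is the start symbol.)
In L → D: D is at the end, add FOLLOW(L)
In L → d D: D is at the end, add FOLLOW(L)

The FOLLOW sets referred to above (computed the same way, to a fixed point):
  FOLLOW(L) = { $, '-', 'd' }

Taking the union: FOLLOW(D) = { $, '-', 'd' }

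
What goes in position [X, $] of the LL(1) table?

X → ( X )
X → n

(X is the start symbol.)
To find M[X, $], we find productions for X where $ is in the predict set (PREDICT(N → α) = (FIRST(α) \ {ε}) ∪ (FOLLOW(N) if α ⇒* ε)).

X → ( X ): PREDICT = { '(' }
X → n: PREDICT = { 'n' }

M[X, $] is empty (no production applies)

Answer: Empty (error entry)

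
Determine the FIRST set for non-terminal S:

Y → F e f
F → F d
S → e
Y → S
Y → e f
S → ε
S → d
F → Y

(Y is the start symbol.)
To compute FIRST(S), examine every production with S on the left-hand side, reading each right-hand side left to right until a non-nullable symbol is reached.

From S → e:
  - e is a terminal: add 'e' and stop
From S → ε:
  - ε-production, so ε ∈ FIRST(S)
From S → d:
  - d is a terminal: add 'd' and stop

Collecting: FIRST(S) = { 'd', 'e', ε }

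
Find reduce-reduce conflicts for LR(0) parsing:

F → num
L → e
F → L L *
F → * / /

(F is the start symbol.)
No reduce-reduce conflicts

Augment with F' → F and build the canonical LR(0) collection (I0 = CLOSURE({[F' → . F]}), then GOTO on every symbol after a dot until no new states appear). It has 10 states:
  I0: { [F → . * / /], [F → . L L *], [F → . num], [F' → . F], [L → . e] }  — shift
  I1: { [F → * . / /] }  — shift
  I2: { [F' → F .] }  — accept
  I3: { [F → L . L *], [L → . e] }  — shift
  I4: { [L → e .] }  — reduce
  I5: { [F → num .] }  — reduce
  I6: { [F → L L . *] }  — shift
  I7: { [F → L L * .] }  — reduce
  I8: { [F → * / . /] }  — shift
  I9: { [F → * / / .] }  — reduce

No state contains more than one complete item.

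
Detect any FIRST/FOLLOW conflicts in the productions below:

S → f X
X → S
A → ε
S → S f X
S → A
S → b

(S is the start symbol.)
A FIRST/FOLLOW conflict occurs when a non-terminal N has a nullable alternative N → β (β ⇒* ε) and another alternative N → α with FIRST(α) ∩ FOLLOW(N) ≠ ∅: on such a lookahead the parser cannot decide between expanding α and letting N vanish via β.

Nullable non-terminals: A, S, X.
FIRST sets used below: FIRST(S) = { 'b', 'f', ε }, FIRST(A) = { ε }
A has a nullable alternative but only one production, so nothing to check.

S: nullable alternative(s) S → A; FOLLOW(S) = { $, 'f' }
  S → f X: FIRST \ {ε} = { 'f' } — overlaps FOLLOW(S) on { 'f' }: CONFLICT
  S → S f X: FIRST \ {ε} = { 'b', 'f' } — overlaps FOLLOW(S) on { 'f' }: CONFLICT
  S → A: FIRST \ {ε} = { } — this is the only nullable alternative, skip
  S → b: FIRST \ {ε} = { 'b' } — disjoint from FOLLOW(S)
X has a nullable alternative but only one production, so nothing to check.

So the grammar has 2 FIRST/FOLLOW conflicts (marked CONFLICT above).

Answer: Yes. S → f X with FOLLOW(S) on { 'f' }; S → S f X with FOLLOW(S) on { 'f' }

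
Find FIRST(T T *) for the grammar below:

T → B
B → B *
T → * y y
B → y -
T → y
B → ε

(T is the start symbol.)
{ '*', 'y' }

FIRST sets of the non-terminals involved (from the grammar, by fixed-point iteration):
  FIRST(T) = { '*', 'y', ε }

To compute FIRST(T T *), process the symbols left to right:
Symbol T is a non-terminal. Add FIRST(T) \ {ε} = { '*', 'y' }
T is nullable (ε ∈ FIRST(T)), continue to the next symbol.
Symbol T is a non-terminal. Add FIRST(T) \ {ε} = { '*', 'y' }
T is nullable (ε ∈ FIRST(T)), continue to the next symbol.
Symbol * is a terminal. Add '*' and stop.
FIRST(T T *) = { '*', 'y' }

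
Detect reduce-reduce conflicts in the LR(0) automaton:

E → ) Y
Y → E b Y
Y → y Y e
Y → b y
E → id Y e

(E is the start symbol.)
A reduce-reduce conflict occurs when an LR(0) state has two complete items [A → α .] and [B → β .] — both call for a reduction, and with no lookahead the parser cannot choose between them.

Augment with E' → E and build the canonical LR(0) collection (I0 = CLOSURE({[E' → . E]}), then GOTO on every symbol after a dot until no new states appear). It has 15 states:
  I0: { [E → . ) Y], [E → . id Y e], [E' → . E] }  — shift
  I1: { [E → ) . Y], [E → . ) Y], [E → . id Y e], [Y → . E b Y], [Y → . b y], [Y → . y Y e] }  — shift
  I2: { [E' → E .] }  — accept
  I3: { [E → . ) Y], [E → . id Y e], [E → id . Y e], [Y → . E b Y], [Y → . b y], [Y → . y Y e] }  — shift
  I4: { [Y → E . b Y] }  — shift
  I5: { [E → id Y . e] }  — shift
  I6: { [Y → b . y] }  — shift
  I7: { [E → . ) Y], [E → . id Y e], [Y → . E b Y], [Y → . b y], [Y → . y Y e], [Y → y . Y e] }  — shift
  I8: { [Y → y Y . e] }  — shift
  I9: { [Y → y Y e .] }  — reduce
  I10: { [Y → b y .] }  — reduce
  I11: { [E → id Y e .] }  — reduce
  I12: { [E → . ) Y], [E → . id Y e], [Y → . E b Y], [Y → . b y], [Y → . y Y e], [Y → E b . Y] }  — shift
  I13: { [Y → E b Y .] }  — reduce
  I14: { [E → ) Y .] }  — reduce

No state contains more than one complete item.

Answer: No reduce-reduce conflicts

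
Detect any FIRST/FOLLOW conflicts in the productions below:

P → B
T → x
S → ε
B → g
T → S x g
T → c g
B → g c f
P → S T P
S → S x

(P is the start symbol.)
Yes. S → S x with FOLLOW(S) on { 'x' }

A FIRST/FOLLOW conflict occurs when a non-terminal N has a nullable alternative N → β (β ⇒* ε) and another alternative N → α with FIRST(α) ∩ FOLLOW(N) ≠ ∅: on such a lookahead the parser cannot decide between expanding α and letting N vanish via β.

Nullable non-terminals: S.
FIRST sets used below: FIRST(S) = { 'x', ε }

S: nullable alternative(s) S → ε; FOLLOW(S) = { 'c', 'x' }
  S → ε: FIRST \ {ε} = { } — this is the only nullable alternative, skip
  S → S x: FIRST \ {ε} = { 'x' } — overlaps FOLLOW(S) on { 'x' }: CONFLICT

B, P, T have no nullable alternative, so no FIRST/FOLLOW check is needed there.

So the grammar has 1 FIRST/FOLLOW conflict (marked CONFLICT above).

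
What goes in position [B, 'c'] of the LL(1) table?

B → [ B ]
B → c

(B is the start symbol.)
B → c

To find M[B, 'c'], we find productions for B where 'c' is in the predict set (PREDICT(N → α) = (FIRST(α) \ {ε}) ∪ (FOLLOW(N) if α ⇒* ε)).

B → [ B ]: PREDICT = { '[' }
B → c: PREDICT = { 'c' }
  'c' is in predict set, so this production goes in M[B, 'c']

M[B, 'c'] = B → c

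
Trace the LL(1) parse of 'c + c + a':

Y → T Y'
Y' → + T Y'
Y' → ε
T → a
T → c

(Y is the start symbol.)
LL(1) parsing maintains a stack (initially the start symbol over $) and the input. At each step: if the stack top is a terminal, match it against the current input token; if it is a non-terminal N, replace it with the RHS of M[N, lookahead] (the unique production whose predict set contains the lookahead).

Stack is shown with the top on the left.

Stack     Input        Action
-----------------------------
Y $       c + c + a $  output Y → T Y'
T Y' $    c + c + a $  output T → c
c Y' $    c + c + a $  match 'c'
Y' $      + c + a $    output Y' → + T Y'
+ T Y' $  + c + a $    match '+'
T Y' $    c + a $      output T → c
c Y' $    c + a $      match 'c'
Y' $      + a $        output Y' → + T Y'
+ T Y' $  + a $        match '+'
T Y' $    a $          output T → a
a Y' $    a $          match 'a'
Y' $      $            output Y' → ε
$         $            accept

The string is accepted.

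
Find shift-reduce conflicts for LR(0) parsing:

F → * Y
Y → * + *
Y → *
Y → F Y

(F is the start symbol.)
Yes — I3: [Y → * .] vs [F → . * Y]

A shift-reduce conflict occurs when an LR(0) state has both:
  - a complete (reduce) item [A → α .] (dot at the end), and
  - a shift item [B → β . c γ] (dot before a terminal).

Augment with F' → F and build the canonical LR(0) collection (I0 = CLOSURE({[F' → . F]}), then GOTO on every symbol after a dot until no new states appear). It has 9 states:
  I0: { [F → . * Y], [F' → . F] }  — shift
  I1: { [F → * . Y], [F → . * Y], [Y → . * + *], [Y → . *], [Y → . F Y] }  — shift
  I2: { [F' → F .] }  — accept
  I3: { [F → * . Y], [F → . * Y], [Y → * . + *], [Y → * .], [Y → . * + *], [Y → . *], [Y → . F Y] }  — shift, reduce
  I4: { [F → . * Y], [Y → . * + *], [Y → . *], [Y → . F Y], [Y → F . Y] }  — shift
  I5: { [F → * Y .] }  — reduce
  I6: { [Y → F Y .] }  — reduce
  I7: { [Y → * + . *] }  — shift
  I8: { [Y → * + * .] }  — reduce

I3 contains reduce item [Y → * .] and shift items [F → . * Y], [Y → . *], [Y → . * + *], [Y → * . + *] — shift-reduce conflict.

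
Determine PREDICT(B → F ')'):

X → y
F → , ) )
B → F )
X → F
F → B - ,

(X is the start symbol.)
{ ',' }

PREDICT(B → F ')') = (FIRST(RHS) \ {ε}) ∪ (FOLLOW(B) if ε ∈ FIRST(RHS), i.e. RHS ⇒* ε)
FIRST(F) = { ',' }
FIRST(F ')') = { ',' }
ε ∉ FIRST(F ')'), so FOLLOW(B) is not added.
PREDICT(B → F ')') = { ',' }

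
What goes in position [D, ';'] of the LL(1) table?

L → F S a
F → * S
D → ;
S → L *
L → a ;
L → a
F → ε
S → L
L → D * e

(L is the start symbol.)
To find M[D, ';'], we find productions for D where ';' is in the predict set (PREDICT(N → α) = (FIRST(α) \ {ε}) ∪ (FOLLOW(N) if α ⇒* ε)).

D → ;: PREDICT = { ';' }
  ';' is in predict set, so this production goes in M[D, ';']

M[D, ';'] = D → ;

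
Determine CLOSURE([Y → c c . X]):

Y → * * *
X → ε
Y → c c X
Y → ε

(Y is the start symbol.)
{ [X → .], [Y → c c . X] }

To compute CLOSURE, for each item [A → α.Bβ] where B is a non-terminal, add [B → .γ] for all productions B → γ; repeat for the newly added items until nothing changes.

Start with: [Y → c c . X]
  [Y → c c . X] has the dot before X: add [X → .]
No further items can be added.

CLOSURE = { [X → .], [Y → c c . X] }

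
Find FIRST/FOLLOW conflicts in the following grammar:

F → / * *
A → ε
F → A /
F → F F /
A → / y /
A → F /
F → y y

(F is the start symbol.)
Yes. A → '/' y '/' with FOLLOW(A) on { '/' }; A → F '/' with FOLLOW(A) on { '/' }

A FIRST/FOLLOW conflict occurs when a non-terminal N has a nullable alternative N → β (β ⇒* ε) and another alternative N → α with FIRST(α) ∩ FOLLOW(N) ≠ ∅: on such a lookahead the parser cannot decide between expanding α and letting N vanish via β.

Nullable non-terminals: A.
FIRST sets used below: FIRST(F) = { '/', 'y' }

A: nullable alternative(s) A → ε; FOLLOW(A) = { '/' }
  A → ε: FIRST \ {ε} = { } — this is the only nullable alternative, skip
  A → / y /: FIRST \ {ε} = { '/' } — overlaps FOLLOW(A) on { '/' }: CONFLICT
  A → F /: FIRST \ {ε} = { '/', 'y' } — overlaps FOLLOW(A) on { '/' }: CONFLICT

F has no nullable alternative, so no FIRST/FOLLOW check is needed there.

So the grammar has 2 FIRST/FOLLOW conflicts (marked CONFLICT above).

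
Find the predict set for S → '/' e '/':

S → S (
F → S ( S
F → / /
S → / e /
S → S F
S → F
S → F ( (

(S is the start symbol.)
{ '/' }

PREDICT(S → '/' e '/') = (FIRST(RHS) \ {ε}) ∪ (FOLLOW(S) if ε ∈ FIRST(RHS), i.e. RHS ⇒* ε)
FIRST('/' e '/') = { '/' }
ε ∉ FIRST('/' e '/'), so FOLLOW(S) is not added.
PREDICT(S → '/' e '/') = { '/' }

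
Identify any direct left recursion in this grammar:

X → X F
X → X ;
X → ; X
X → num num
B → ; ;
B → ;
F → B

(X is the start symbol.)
Direct left recursion occurs when N → N α for some non-terminal N (the right-hand side begins with the left-hand side itself).

X → X F: LEFT RECURSIVE (starts with X)
X → X ;: LEFT RECURSIVE (starts with X)
X → ; X: starts with ';'
X → num num: starts with num
B → ; ;: starts with ';'
B → ;: starts with ';'
F → B: starts with B

The grammar has direct left recursion on: X.

Answer: Yes, X is left-recursive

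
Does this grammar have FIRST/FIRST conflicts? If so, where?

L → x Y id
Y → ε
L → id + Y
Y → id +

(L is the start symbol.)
No FIRST/FIRST conflicts.

Productions for L:
  L → x Y id: FIRST = { 'x' }
  L → id + Y: FIRST = { 'id' }
Productions for Y:
  Y → ε: FIRST = { ε }
  Y → id +: FIRST = { 'id' }

All alternatives of each non-terminal have pairwise disjoint FIRST sets.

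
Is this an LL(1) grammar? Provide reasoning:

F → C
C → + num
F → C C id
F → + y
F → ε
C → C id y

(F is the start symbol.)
A grammar is LL(1) if for each non-terminal N with multiple productions, the predict sets of those productions are pairwise disjoint, where PREDICT(N → α) = (FIRST(α) \ {ε}) ∪ (FOLLOW(N) if α ⇒* ε).

Relevant sets:
  FIRST(C) = { '+' }
  FOLLOW(F) = { $ }

For F:
  PREDICT(F → C) = { '+' }
  PREDICT(F → C C id) = { '+' }
  PREDICT(F → '+' y) = { '+' }
  PREDICT(F → ε) = { $ }
For C:
  PREDICT(C → '+' num) = { '+' }
  PREDICT(C → C id y) = { '+' }

Conflict found: Predict set conflict for F: { '+' }
The grammar is NOT LL(1).

Answer: No. Predict set conflict for F: { '+' }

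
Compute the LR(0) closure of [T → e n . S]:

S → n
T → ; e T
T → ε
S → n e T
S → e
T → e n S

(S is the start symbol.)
{ [S → . e], [S → . n e T], [S → . n], [T → e n . S] }

To compute CLOSURE, for each item [A → α.Bβ] where B is a non-terminal, add [B → .γ] for all productions B → γ; repeat for the newly added items until nothing changes.

Start with: [T → e n . S]
  [T → e n . S] has the dot before S: add [S → . n], [S → . n e T], [S → . e]
No further items can be added.

CLOSURE = { [S → . e], [S → . n e T], [S → . n], [T → e n . S] }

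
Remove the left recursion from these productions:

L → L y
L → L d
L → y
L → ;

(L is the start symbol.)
L is directly left-recursive. The standard transformation for
  A → A α₁ | ... | A α_m | β₁ | ... | β_n
is
  A  → β₁ A' | ... | β_n A'
  A' → α₁ A' | ... | α_m A' | ε

L → y becomes L → y L'
L → ; becomes L → ; L'
L → L y becomes L' → y L'
L → L d becomes L' → d L'
Add L' → ε

Resulting grammar:
L → y L'
L → ; L'
L' → y L'
L' → d L'
L' → ε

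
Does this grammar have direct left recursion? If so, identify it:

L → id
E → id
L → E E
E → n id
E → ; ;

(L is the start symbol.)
No direct left recursion

L → id: starts with id
E → id: starts with id
L → E E: starts with E
E → n id: starts with n
E → ; ;: starts with ';'

No direct left recursion found.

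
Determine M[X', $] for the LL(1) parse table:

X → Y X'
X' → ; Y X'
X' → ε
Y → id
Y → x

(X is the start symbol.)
X' → ε

To find M[X', $], we find productions for X' where $ is in the predict set (PREDICT(N → α) = (FIRST(α) \ {ε}) ∪ (FOLLOW(N) if α ⇒* ε)).

Relevant sets:
  FOLLOW(X') = { $ }

X' → ; Y X': PREDICT = { ';' }
X' → ε: PREDICT = { $ }
  $ is in predict set, so this production goes in M[X', $]

M[X', $] = X' → ε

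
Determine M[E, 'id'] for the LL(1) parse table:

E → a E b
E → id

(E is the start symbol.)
E → id

To find M[E, 'id'], we find productions for E where 'id' is in the predict set (PREDICT(N → α) = (FIRST(α) \ {ε}) ∪ (FOLLOW(N) if α ⇒* ε)).

E → a E b: PREDICT = { 'a' }
E → id: PREDICT = { 'id' }
  'id' is in predict set, so this production goes in M[E, 'id']

M[E, 'id'] = E → id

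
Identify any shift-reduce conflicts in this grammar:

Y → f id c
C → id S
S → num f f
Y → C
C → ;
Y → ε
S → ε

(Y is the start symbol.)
Yes — I0: [Y → .] vs [C → . ;]; I5: [S → .] vs [S → . num f f]

A shift-reduce conflict occurs when an LR(0) state has both:
  - a complete (reduce) item [A → α .] (dot at the end), and
  - a shift item [B → β . c γ] (dot before a terminal).

Augment with Y' → Y and build the canonical LR(0) collection (I0 = CLOSURE({[Y' → . Y]}), then GOTO on every symbol after a dot until no new states appear). It has 12 states:
  I0: { [C → . ;], [C → . id S], [Y → . C], [Y → . f id c], [Y → .], [Y' → . Y] }  — shift, reduce
  I1: { [C → ; .] }  — reduce
  I2: { [Y → C .] }  — reduce
  I3: { [Y' → Y .] }  — accept
  I4: { [Y → f . id c] }  — shift
  I5: { [C → id . S], [S → . num f f], [S → .] }  — shift, reduce
  I6: { [C → id S .] }  — reduce
  I7: { [S → num . f f] }  — shift
  I8: { [S → num f . f] }  — shift
  I9: { [S → num f f .] }  — reduce
  I10: { [Y → f id . c] }  — shift
  I11: { [Y → f id c .] }  — reduce

I0 contains reduce item [Y → .] and shift items [C → . ;], [C → . id S], [Y → . f id c] — shift-reduce conflict.
I5 contains reduce item [S → .] and shift item [S → . num f f] — shift-reduce conflict.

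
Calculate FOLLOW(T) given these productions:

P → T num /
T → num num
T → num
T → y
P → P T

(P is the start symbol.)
To compute FOLLOW(T), find every occurrence of T on a right-hand side N → α T β: add FIRST(β) \ {ε}, and if β is empty or nullable also add FOLLOW(N). Iterate to a fixed point.

In P → T num /: T is followed by num '/', add FIRST(num '/') \ {ε} = { 'num' }
In P → P T: T is at the end, add FOLLOW(P)

The FOLLOW sets referred to above (computed the same way, to a fixed point):
  FOLLOW(P) = { $, 'num', 'y' }

Taking the union: FOLLOW(T) = { $, 'num', 'y' }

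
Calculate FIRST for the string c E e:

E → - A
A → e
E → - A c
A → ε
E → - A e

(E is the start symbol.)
To compute FIRST(c E e), process the symbols left to right:
Symbol c is a terminal. Add 'c' and stop.
FIRST(c E e) = { 'c' }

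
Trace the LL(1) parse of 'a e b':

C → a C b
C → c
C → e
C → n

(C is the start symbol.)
LL(1) parsing maintains a stack (initially the start symbol over $) and the input. At each step: if the stack top is a terminal, match it against the current input token; if it is a non-terminal N, replace it with the RHS of M[N, lookahead] (the unique production whose predict set contains the lookahead).

Stack is shown with the top on the left.

Stack    Input    Action
------------------------
C $      a e b $  output C → a C b
a C b $  a e b $  match 'a'
C b $    e b $    output C → e
e b $    e b $    match 'e'
b $      b $      match 'b'
$        $        accept

The string is accepted.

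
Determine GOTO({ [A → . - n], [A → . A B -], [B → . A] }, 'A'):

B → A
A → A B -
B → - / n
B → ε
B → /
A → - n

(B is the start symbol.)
{ [A → . - n], [A → . A B -], [A → A . B -], [B → . - / n], [B → . /], [B → . A], [B → .], [B → A .] }

GOTO(I, 'A') = CLOSURE({ [A → αX.β] : [A → α.Xβ] ∈ I, X = 'A' })

Items with dot before 'A', with the dot advanced:
  [A → . A B -] → [A → A . B -]
  [B → . A] → [B → A .]
Closure of the advanced items:
  [A → A . B -] has the dot before B: add [B → . A], [B → . - / n], [B → .], [B → . /]
  [B → . A] has the dot before A: add [A → . A B -], [A → . - n]

GOTO = { [A → . - n], [A → . A B -], [A → A . B -], [B → . - / n], [B → . /], [B → . A], [B → .], [B → A .] }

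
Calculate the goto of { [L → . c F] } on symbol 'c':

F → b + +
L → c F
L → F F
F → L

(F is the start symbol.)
{ [F → . L], [F → . b + +], [L → . F F], [L → . c F], [L → c . F] }

GOTO(I, 'c') = CLOSURE({ [A → αX.β] : [A → α.Xβ] ∈ I, X = 'c' })

Items with dot before 'c', with the dot advanced:
  [L → . c F] → [L → c . F]
Closure of the advanced items:
  [L → c . F] has the dot before F: add [F → . b + +], [F → . L]
  [F → . L] has the dot before L: add [L → . c F], [L → . F F]

GOTO = { [F → . L], [F → . b + +], [L → . F F], [L → . c F], [L → c . F] }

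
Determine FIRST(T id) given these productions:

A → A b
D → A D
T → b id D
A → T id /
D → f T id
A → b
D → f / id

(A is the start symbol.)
FIRST sets of the non-terminals involved (from the grammar, by fixed-point iteration):
  FIRST(T) = { 'b' }

To compute FIRST(T id), process the symbols left to right:
Symbol T is a non-terminal. Add FIRST(T) \ {ε} = { 'b' }
T is not nullable (ε ∉ FIRST(T)), so stop here.
FIRST(T id) = { 'b' }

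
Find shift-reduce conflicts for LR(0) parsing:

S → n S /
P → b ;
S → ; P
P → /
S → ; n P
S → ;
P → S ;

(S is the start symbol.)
A shift-reduce conflict occurs when an LR(0) state has both:
  - a complete (reduce) item [A → α .] (dot at the end), and
  - a shift item [B → β . c γ] (dot before a terminal).

Augment with S' → S and build the canonical LR(0) collection (I0 = CLOSURE({[S' → . S]}), then GOTO on every symbol after a dot until no new states appear). It has 15 states:
  I0: { [S → . ; P], [S → . ; n P], [S → . ;], [S → . n S /], [S' → . S] }  — shift
  I1: { [P → . /], [P → . S ;], [P → . b ;], [S → . ; P], [S → . ; n P], [S → . ;], [S → . n S /], [S → ; . P], [S → ; . n P], [S → ; .] }  — shift, reduce
  I2: { [S' → S .] }  — accept
  I3: { [S → . ; P], [S → . ; n P], [S → . ;], [S → . n S /], [S → n . S /] }  — shift
  I4: { [S → n S . /] }  — shift
  I5: { [S → n S / .] }  — reduce
  I6: { [P → / .] }  — reduce
  I7: { [S → ; P .] }  — reduce
  I8: { [P → S . ;] }  — shift
  I9: { [P → b . ;] }  — shift
  I10: { [P → . /], [P → . S ;], [P → . b ;], [S → . ; P], [S → . ; n P], [S → . ;], [S → . n S /], [S → ; n . P], [S → n . S /] }  — shift
  I11: { [S → ; n P .] }  — reduce
  I12: { [P → S . ;], [S → n S . /] }  — shift
  I13: { [P → S ; .] }  — reduce
  I14: { [P → b ; .] }  — reduce

I1 contains reduce item [S → ; .] and shift items [P → . /], [P → . b ;], [S → . ;], [S → . ; P], [S → . ; n P], [S → ; . n P], [S → . n S /] — shift-reduce conflict.

Answer: Yes — I1: [S → ; .] vs [P → . /]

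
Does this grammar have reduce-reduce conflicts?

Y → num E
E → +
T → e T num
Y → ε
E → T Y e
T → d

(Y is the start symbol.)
No reduce-reduce conflicts

Augment with Y' → Y and build the canonical LR(0) collection (I0 = CLOSURE({[Y' → . Y]}), then GOTO on every symbol after a dot until no new states appear). It has 12 states:
  I0: { [Y → . num E], [Y → .], [Y' → . Y] }  — shift, reduce
  I1: { [Y' → Y .] }  — accept
  I2: { [E → . +], [E → . T Y e], [T → . d], [T → . e T num], [Y → num . E] }  — shift
  I3: { [E → + .] }  — reduce
  I4: { [Y → num E .] }  — reduce
  I5: { [E → T . Y e], [Y → . num E], [Y → .] }  — shift, reduce
  I6: { [T → d .] }  — reduce
  I7: { [T → . d], [T → . e T num], [T → e . T num] }  — shift
  I8: { [T → e T . num] }  — shift
  I9: { [T → e T num .] }  — reduce
  I10: { [E → T Y . e] }  — shift
  I11: { [E → T Y e .] }  — reduce

No state contains more than one complete item.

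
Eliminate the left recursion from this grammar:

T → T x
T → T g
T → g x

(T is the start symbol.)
T → g x T'
T' → x T'
T' → g T'
T' → ε

T is directly left-recursive. The standard transformation for
  A → A α₁ | ... | A α_m | β₁ | ... | β_n
is
  A  → β₁ A' | ... | β_n A'
  A' → α₁ A' | ... | α_m A' | ε

T → g x becomes T → g x T'
T → T x becomes T' → x T'
T → T g becomes T' → g T'
Add T' → ε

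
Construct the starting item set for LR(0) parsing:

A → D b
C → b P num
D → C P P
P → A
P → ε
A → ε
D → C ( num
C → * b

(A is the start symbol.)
{ [A → . D b], [A → .], [A' → . A], [C → . * b], [C → . b P num], [D → . C ( num], [D → . C P P] }

First, augment the grammar with A' → A
I₀ = CLOSURE({ [A' → . A] }):
  [A' → . A] has the dot before A: add [A → . D b], [A → .]
  [A → . D b] has the dot before D: add [D → . C P P], [D → . C ( num]
  [D → . C P P] has the dot before C: add [C → . b P num], [C → . * b]
No further items can be added.

I₀ = { [A → . D b], [A → .], [A' → . A], [C → . * b], [C → . b P num], [D → . C ( num], [D → . C P P] }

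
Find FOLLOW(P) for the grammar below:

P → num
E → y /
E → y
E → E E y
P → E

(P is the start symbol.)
{ $ }

To compute FOLLOW(P), find every occurrence of P on a right-hand side N → α P β: add FIRST(β) \ {ε}, and if β is empty or nullable also add FOLLOW(N). Iterate to a fixed point.

P is the start symbol, so $ ∈ FOLLOW(P).
P does not occur on any right-hand side.

Taking the union: FOLLOW(P) = { $ }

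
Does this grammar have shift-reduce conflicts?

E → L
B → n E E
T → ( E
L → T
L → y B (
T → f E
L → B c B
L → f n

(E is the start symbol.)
Yes — I14: [L → f n .] vs [B → . n E E]

A shift-reduce conflict occurs when an LR(0) state has both:
  - a complete (reduce) item [A → α .] (dot at the end), and
  - a shift item [B → β . c γ] (dot before a terminal).

Augment with E' → E and build the canonical LR(0) collection (I0 = CLOSURE({[E' → . E]}), then GOTO on every symbol after a dot until no new states appear). It has 18 states:
  I0: { [B → . n E E], [E → . L], [E' → . E], [L → . B c B], [L → . T], [L → . f n], [L → . y B (], [T → . ( E], [T → . f E] }  — shift
  I1: { [B → . n E E], [E → . L], [L → . B c B], [L → . T], [L → . f n], [L → . y B (], [T → ( . E], [T → . ( E], [T → . f E] }  — shift
  I2: { [L → B . c B] }  — shift
  I3: { [E' → E .] }  — accept
  I4: { [E → L .] }  — reduce
  I5: { [L → T .] }  — reduce
  I6: { [B → . n E E], [E → . L], [L → . B c B], [L → . T], [L → . f n], [L → . y B (], [L → f . n], [T → . ( E], [T → . f E], [T → f . E] }  — shift
  I7: { [B → . n E E], [B → n . E E], [E → . L], [L → . B c B], [L → . T], [L → . f n], [L → . y B (], [T → . ( E], [T → . f E] }  — shift
  I8: { [B → . n E E], [L → y . B (] }  — shift
  I9: { [L → y B . (] }  — shift
  I10: { [L → y B ( .] }  — reduce
  I11: { [B → . n E E], [B → n E . E], [E → . L], [L → . B c B], [L → . T], [L → . f n], [L → . y B (], [T → . ( E], [T → . f E] }  — shift
  I12: { [B → n E E .] }  — reduce
  I13: { [T → f E .] }  — reduce
  I14: { [B → . n E E], [B → n . E E], [E → . L], [L → . B c B], [L → . T], [L → . f n], [L → . y B (], [L → f n .], [T → . ( E], [T → . f E] }  — shift, reduce
  I15: { [B → . n E E], [L → B c . B] }  — shift
  I16: { [L → B c B .] }  — reduce
  I17: { [T → ( E .] }  — reduce

I14 contains reduce item [L → f n .] and shift items [B → . n E E], [L → . f n], [L → . y B (], [T → . ( E], [T → . f E] — shift-reduce conflict.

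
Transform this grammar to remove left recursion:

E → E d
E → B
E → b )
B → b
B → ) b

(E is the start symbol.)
E is directly left-recursive. The standard transformation for
  A → A α₁ | ... | A α_m | β₁ | ... | β_n
is
  A  → β₁ A' | ... | β_n A'
  A' → α₁ A' | ... | α_m A' | ε

E → B becomes E → B E'
E → b ) becomes E → b ) E'
E → E d becomes E' → d E'
Add E' → ε

Productions for other non-terminals are unchanged:
  B → b
  B → ) b

Resulting grammar:
E → B E'
E → b ) E'
E' → d E'
E' → ε
B → b
B → ) b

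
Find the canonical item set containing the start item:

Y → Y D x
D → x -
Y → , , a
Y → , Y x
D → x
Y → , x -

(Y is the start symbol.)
{ [Y → . , , a], [Y → . , Y x], [Y → . , x -], [Y → . Y D x], [Y' → . Y] }

First, augment the grammar with Y' → Y
I₀ = CLOSURE({ [Y' → . Y] }):
  [Y' → . Y] has the dot before Y: add [Y → . Y D x], [Y → . , , a], [Y → . , Y x], [Y → . , x -]
No further items can be added.

I₀ = { [Y → . , , a], [Y → . , Y x], [Y → . , x -], [Y → . Y D x], [Y' → . Y] }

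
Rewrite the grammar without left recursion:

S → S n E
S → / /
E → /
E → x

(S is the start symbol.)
S is directly left-recursive. The standard transformation for
  A → A α₁ | ... | A α_m | β₁ | ... | β_n
is
  A  → β₁ A' | ... | β_n A'
  A' → α₁ A' | ... | α_m A' | ε

S → / / becomes S → / / S'
S → S n E becomes S' → n E S'
Add S' → ε

Productions for other non-terminals are unchanged:
  E → /
  E → x

Resulting grammar:
S → / / S'
S' → n E S'
S' → ε
E → /
E → x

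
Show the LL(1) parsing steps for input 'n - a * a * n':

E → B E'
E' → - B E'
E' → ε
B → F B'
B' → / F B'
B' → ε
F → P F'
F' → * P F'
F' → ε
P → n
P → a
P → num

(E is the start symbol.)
LL(1) parsing maintains a stack (initially the start symbol over $) and the input. At each step: if the stack top is a terminal, match it against the current input token; if it is a non-terminal N, replace it with the RHS of M[N, lookahead] (the unique production whose predict set contains the lookahead).

Stack is shown with the top on the left.

Stack           Input            Action
---------------------------------------
E $             n - a * a * n $  output E → B E'
B E' $          n - a * a * n $  output B → F B'
F B' E' $       n - a * a * n $  output F → P F'
P F' B' E' $    n - a * a * n $  output P → n
n F' B' E' $    n - a * a * n $  match 'n'
F' B' E' $      - a * a * n $    output F' → ε
B' E' $         - a * a * n $    output B' → ε
E' $            - a * a * n $    output E' → - B E'
- B E' $        - a * a * n $    match '-'
B E' $          a * a * n $      output B → F B'
F B' E' $       a * a * n $      output F → P F'
P F' B' E' $    a * a * n $      output P → a
a F' B' E' $    a * a * n $      match 'a'
F' B' E' $      * a * n $        output F' → * P F'
* P F' B' E' $  * a * n $        match '*'
P F' B' E' $    a * n $          output P → a
a F' B' E' $    a * n $          match 'a'
F' B' E' $      * n $            output F' → * P F'
* P F' B' E' $  * n $            match '*'
P F' B' E' $    n $              output P → n
n F' B' E' $    n $              match 'n'
F' B' E' $      $                output F' → ε
B' E' $         $                output B' → ε
E' $            $                output E' → ε
$               $                accept

The string is accepted.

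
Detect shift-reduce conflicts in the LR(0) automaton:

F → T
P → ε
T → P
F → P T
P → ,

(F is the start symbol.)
Yes — I0: [P → .] vs [P → . ,]; I3: [P → .] vs [P → . ,]

A shift-reduce conflict occurs when an LR(0) state has both:
  - a complete (reduce) item [A → α .] (dot at the end), and
  - a shift item [B → β . c γ] (dot before a terminal).

Augment with F' → F and build the canonical LR(0) collection (I0 = CLOSURE({[F' → . F]}), then GOTO on every symbol after a dot until no new states appear). It has 7 states:
  I0: { [F → . P T], [F → . T], [F' → . F], [P → . ,], [P → .], [T → . P] }  — shift, reduce
  I1: { [P → , .] }  — reduce
  I2: { [F' → F .] }  — accept
  I3: { [F → P . T], [P → . ,], [P → .], [T → . P], [T → P .] }  — shift, 2 reduces
  I4: { [F → T .] }  — reduce
  I5: { [T → P .] }  — reduce
  I6: { [F → P T .] }  — reduce

I0 contains reduce item [P → .] and shift item [P → . ,] — shift-reduce conflict.
I3 contains reduce items [P → .], [T → P .] and shift item [P → . ,] — shift-reduce conflict.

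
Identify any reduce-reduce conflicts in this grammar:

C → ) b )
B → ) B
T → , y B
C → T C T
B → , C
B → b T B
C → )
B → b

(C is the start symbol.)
Augment with C' → C and build the canonical LR(0) collection (I0 = CLOSURE({[C' → . C]}), then GOTO on every symbol after a dot until no new states appear). It has 18 states:
  I0: { [C → . ) b )], [C → . )], [C → . T C T], [C' → . C], [T → . , y B] }  — shift
  I1: { [C → ) . b )], [C → ) .] }  — shift, reduce
  I2: { [T → , . y B] }  — shift
  I3: { [C' → C .] }  — accept
  I4: { [C → . ) b )], [C → . )], [C → . T C T], [C → T . C T], [T → . , y B] }  — shift
  I5: { [C → T C . T], [T → . , y B] }  — shift
  I6: { [C → T C T .] }  — reduce
  I7: { [B → . ) B], [B → . , C], [B → . b T B], [B → . b], [T → , y . B] }  — shift
  I8: { [B → ) . B], [B → . ) B], [B → . , C], [B → . b T B], [B → . b] }  — shift
  I9: { [B → , . C], [C → . ) b )], [C → . )], [C → . T C T], [T → . , y B] }  — shift
  I10: { [T → , y B .] }  — reduce
  I11: { [B → b . T B], [B → b .], [T → . , y B] }  — shift, reduce
  I12: { [B → . ) B], [B → . , C], [B → . b T B], [B → . b], [B → b T . B] }  — shift
  I13: { [B → b T B .] }  — reduce
  I14: { [B → , C .] }  — reduce
  I15: { [B → ) B .] }  — reduce
  I16: { [C → ) b . )] }  — shift
  I17: { [C → ) b ) .] }  — reduce

No state contains more than one complete item.

Answer: No reduce-reduce conflicts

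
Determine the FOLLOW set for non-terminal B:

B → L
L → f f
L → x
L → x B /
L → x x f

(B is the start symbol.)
{ $, '/' }

To compute FOLLOW(B), find every occurrence of B on a right-hand side N → α B β: add FIRST(β) \ {ε}, and if β is empty or nullable also add FOLLOW(N). Iterate to a fixed point.

B is the start symbol, so $ ∈ FOLLOW(B).
In L → x B /: B is followed by '/', add FIRST('/') \ {ε} = { '/' }

Taking the union: FOLLOW(B) = { $, '/' }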